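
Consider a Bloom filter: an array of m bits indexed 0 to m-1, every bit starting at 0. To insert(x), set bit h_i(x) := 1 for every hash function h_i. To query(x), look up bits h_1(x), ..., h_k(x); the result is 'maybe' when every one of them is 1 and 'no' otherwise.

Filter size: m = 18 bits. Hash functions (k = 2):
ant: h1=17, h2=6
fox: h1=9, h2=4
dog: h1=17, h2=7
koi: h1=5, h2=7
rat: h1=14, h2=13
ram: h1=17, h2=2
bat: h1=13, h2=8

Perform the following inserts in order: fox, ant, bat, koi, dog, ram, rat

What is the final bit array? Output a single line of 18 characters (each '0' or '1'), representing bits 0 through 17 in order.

Start: bits=000000000000000000
After insert 'fox': sets bits 4 9 -> bits=000010000100000000
After insert 'ant': sets bits 6 17 -> bits=000010100100000001
After insert 'bat': sets bits 8 13 -> bits=000010101100010001
After insert 'koi': sets bits 5 7 -> bits=000011111100010001
After insert 'dog': sets bits 7 17 -> bits=000011111100010001
After insert 'ram': sets bits 2 17 -> bits=001011111100010001
After insert 'rat': sets bits 13 14 -> bits=001011111100011001

Answer: 001011111100011001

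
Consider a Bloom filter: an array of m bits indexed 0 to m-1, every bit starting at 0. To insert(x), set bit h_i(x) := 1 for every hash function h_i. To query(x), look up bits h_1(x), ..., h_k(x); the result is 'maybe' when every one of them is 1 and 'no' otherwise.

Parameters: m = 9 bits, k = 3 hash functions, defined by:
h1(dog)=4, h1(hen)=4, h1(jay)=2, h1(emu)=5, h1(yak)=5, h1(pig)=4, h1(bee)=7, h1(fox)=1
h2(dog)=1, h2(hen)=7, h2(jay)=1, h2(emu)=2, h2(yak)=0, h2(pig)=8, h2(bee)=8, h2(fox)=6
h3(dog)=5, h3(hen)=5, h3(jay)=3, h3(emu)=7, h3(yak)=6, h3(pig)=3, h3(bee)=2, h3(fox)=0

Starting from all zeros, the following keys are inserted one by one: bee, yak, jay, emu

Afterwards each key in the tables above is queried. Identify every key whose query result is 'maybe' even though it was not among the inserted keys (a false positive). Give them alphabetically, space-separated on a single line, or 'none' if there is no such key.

Start: bits=000000000
After insert 'bee': sets bits 2 7 8 -> bits=001000011
After insert 'yak': sets bits 0 5 6 -> bits=101001111
After insert 'jay': sets bits 1 2 3 -> bits=111101111
After insert 'emu': sets bits 2 5 7 -> bits=111101111
Not inserted: dog fox hen pig — query each against bits=111101111:
query dog: checks bit1=1, bit4=0, bit5=1 (has a 0) -> no => not a false positive
query fox: checks bit0=1, bit1=1, bit6=1 (all 1) -> maybe => FALSE POSITIVE
query hen: checks bit4=0, bit5=1, bit7=1 (has a 0) -> no => not a false positive
query pig: checks bit3=1, bit4=0, bit8=1 (has a 0) -> no => not a false positive
False positives (alphabetical): fox

Answer: fox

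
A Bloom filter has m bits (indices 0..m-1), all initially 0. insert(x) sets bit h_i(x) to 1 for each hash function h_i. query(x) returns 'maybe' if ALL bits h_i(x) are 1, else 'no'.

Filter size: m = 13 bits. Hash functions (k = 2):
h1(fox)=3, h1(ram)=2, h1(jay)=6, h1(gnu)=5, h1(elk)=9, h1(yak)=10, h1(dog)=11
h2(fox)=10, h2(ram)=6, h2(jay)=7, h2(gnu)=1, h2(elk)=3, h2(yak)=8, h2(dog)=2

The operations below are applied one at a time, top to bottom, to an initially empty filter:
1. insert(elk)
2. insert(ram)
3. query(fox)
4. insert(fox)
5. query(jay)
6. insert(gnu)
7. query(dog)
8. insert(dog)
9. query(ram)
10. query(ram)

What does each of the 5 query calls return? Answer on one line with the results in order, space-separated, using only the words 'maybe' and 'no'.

Start: bits=0000000000000
Op 1: insert elk -> sets bits 3 9 -> bits=0001000001000
Op 2: insert ram -> sets bits 2 6 -> bits=0011001001000
Op 3: query fox -> checks bit3=1, bit10=0 (has a 0) -> no
Op 4: insert fox -> sets bits 3 10 -> bits=0011001001100
Op 5: query jay -> checks bit6=1, bit7=0 (has a 0) -> no
Op 6: insert gnu -> sets bits 1 5 -> bits=0111011001100
Op 7: query dog -> checks bit2=1, bit11=0 (has a 0) -> no
Op 8: insert dog -> sets bits 2 11 -> bits=0111011001110
Op 9: query ram -> checks bit2=1, bit6=1 (all 1) -> maybe
Op 10: query ram -> checks bit2=1, bit6=1 (all 1) -> maybe
Query results in order: no no no maybe maybe

Answer: no no no maybe maybe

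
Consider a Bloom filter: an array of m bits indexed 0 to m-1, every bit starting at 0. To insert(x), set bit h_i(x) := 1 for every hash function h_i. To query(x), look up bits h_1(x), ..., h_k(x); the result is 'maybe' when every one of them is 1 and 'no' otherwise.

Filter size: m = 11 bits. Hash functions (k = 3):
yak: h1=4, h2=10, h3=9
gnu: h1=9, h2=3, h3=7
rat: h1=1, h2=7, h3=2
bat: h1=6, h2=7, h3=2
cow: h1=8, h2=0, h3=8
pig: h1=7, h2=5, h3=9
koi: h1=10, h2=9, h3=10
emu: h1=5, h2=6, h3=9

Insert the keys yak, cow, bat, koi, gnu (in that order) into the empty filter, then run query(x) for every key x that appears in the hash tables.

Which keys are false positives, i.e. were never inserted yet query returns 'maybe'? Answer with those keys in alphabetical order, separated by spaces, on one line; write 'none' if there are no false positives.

Start: bits=00000000000
After insert 'yak': sets bits 4 9 10 -> bits=00001000011
After insert 'cow': sets bits 0 8 -> bits=10001000111
After insert 'bat': sets bits 2 6 7 -> bits=10101011111
After insert 'koi': sets bits 9 10 -> bits=10101011111
After insert 'gnu': sets bits 3 7 9 -> bits=10111011111
Not inserted: emu pig rat — query each against bits=10111011111:
query emu: checks bit5=0, bit6=1, bit9=1 (has a 0) -> no => not a false positive
query pig: checks bit5=0, bit7=1, bit9=1 (has a 0) -> no => not a false positive
query rat: checks bit1=0, bit2=1, bit7=1 (has a 0) -> no => not a false positive
False positives (alphabetical): none

Answer: none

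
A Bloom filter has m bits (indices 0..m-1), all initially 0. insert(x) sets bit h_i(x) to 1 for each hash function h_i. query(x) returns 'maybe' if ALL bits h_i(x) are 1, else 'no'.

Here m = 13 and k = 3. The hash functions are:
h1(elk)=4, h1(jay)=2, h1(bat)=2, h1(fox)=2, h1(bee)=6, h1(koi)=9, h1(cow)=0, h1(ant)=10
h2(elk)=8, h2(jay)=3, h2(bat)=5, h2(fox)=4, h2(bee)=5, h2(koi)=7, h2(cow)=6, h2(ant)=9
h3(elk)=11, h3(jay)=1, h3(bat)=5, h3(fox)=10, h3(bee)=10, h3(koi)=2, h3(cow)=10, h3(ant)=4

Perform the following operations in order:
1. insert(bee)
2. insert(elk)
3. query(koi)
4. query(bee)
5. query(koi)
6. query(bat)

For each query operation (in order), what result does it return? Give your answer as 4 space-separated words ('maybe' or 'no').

Answer: no maybe no no

Derivation:
Start: bits=0000000000000
Op 1: insert bee -> sets bits 5 6 10 -> bits=0000011000100
Op 2: insert elk -> sets bits 4 8 11 -> bits=0000111010110
Op 3: query koi -> checks bit2=0, bit7=0, bit9=0 (has a 0) -> no
Op 4: query bee -> checks bit5=1, bit6=1, bit10=1 (all 1) -> maybe
Op 5: query koi -> checks bit2=0, bit7=0, bit9=0 (has a 0) -> no
Op 6: query bat -> checks bit2=0, bit5=1 (has a 0) -> no
Query results in order: no maybe no no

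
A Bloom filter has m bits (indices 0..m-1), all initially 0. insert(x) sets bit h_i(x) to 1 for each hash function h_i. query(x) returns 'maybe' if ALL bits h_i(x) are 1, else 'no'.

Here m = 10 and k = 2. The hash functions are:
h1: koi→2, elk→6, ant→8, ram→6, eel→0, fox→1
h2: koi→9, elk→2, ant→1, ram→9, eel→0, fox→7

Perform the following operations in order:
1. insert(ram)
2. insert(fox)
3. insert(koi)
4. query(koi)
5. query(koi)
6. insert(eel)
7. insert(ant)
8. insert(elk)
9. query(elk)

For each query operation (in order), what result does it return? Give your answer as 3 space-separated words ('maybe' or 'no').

Answer: maybe maybe maybe

Derivation:
Start: bits=0000000000
Op 1: insert ram -> sets bits 6 9 -> bits=0000001001
Op 2: insert fox -> sets bits 1 7 -> bits=0100001101
Op 3: insert koi -> sets bits 2 9 -> bits=0110001101
Op 4: query koi -> checks bit2=1, bit9=1 (all 1) -> maybe
Op 5: query koi -> checks bit2=1, bit9=1 (all 1) -> maybe
Op 6: insert eel -> sets bits 0 -> bits=1110001101
Op 7: insert ant -> sets bits 1 8 -> bits=1110001111
Op 8: insert elk -> sets bits 2 6 -> bits=1110001111
Op 9: query elk -> checks bit2=1, bit6=1 (all 1) -> maybe
Query results in order: maybe maybe maybe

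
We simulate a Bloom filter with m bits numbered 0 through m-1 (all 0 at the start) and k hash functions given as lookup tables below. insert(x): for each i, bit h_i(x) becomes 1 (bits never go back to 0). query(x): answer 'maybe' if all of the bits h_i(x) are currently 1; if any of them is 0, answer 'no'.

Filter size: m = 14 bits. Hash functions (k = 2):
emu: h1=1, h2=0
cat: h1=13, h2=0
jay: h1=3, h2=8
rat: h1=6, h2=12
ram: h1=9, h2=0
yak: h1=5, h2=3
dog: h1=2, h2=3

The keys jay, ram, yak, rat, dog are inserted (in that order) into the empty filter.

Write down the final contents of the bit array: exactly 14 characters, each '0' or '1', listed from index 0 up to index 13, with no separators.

Start: bits=00000000000000
After insert 'jay': sets bits 3 8 -> bits=00010000100000
After insert 'ram': sets bits 0 9 -> bits=10010000110000
After insert 'yak': sets bits 3 5 -> bits=10010100110000
After insert 'rat': sets bits 6 12 -> bits=10010110110010
After insert 'dog': sets bits 2 3 -> bits=10110110110010

Answer: 10110110110010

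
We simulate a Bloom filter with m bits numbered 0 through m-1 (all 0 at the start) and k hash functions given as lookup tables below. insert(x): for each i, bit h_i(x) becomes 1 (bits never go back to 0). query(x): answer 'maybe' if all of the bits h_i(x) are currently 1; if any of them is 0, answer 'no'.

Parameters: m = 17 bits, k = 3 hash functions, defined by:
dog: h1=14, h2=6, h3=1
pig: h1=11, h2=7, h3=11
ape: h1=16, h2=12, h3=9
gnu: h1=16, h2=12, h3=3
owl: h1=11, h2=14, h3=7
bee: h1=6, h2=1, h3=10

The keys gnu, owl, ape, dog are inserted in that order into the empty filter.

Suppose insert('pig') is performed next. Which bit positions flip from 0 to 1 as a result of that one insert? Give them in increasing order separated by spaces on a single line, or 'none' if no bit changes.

Start: bits=00000000000000000
After insert 'gnu': sets bits 3 12 16 -> bits=00010000000010001
After insert 'owl': sets bits 7 11 14 -> bits=00010001000110101
After insert 'ape': sets bits 9 12 16 -> bits=00010001010110101
After insert 'dog': sets bits 1 6 14 -> bits=01010011010110101
insert 'pig' would touch bits 7 11; currently bit7=1, bit11=1
Bits that are 0 among those (would change 0->1): none

Answer: none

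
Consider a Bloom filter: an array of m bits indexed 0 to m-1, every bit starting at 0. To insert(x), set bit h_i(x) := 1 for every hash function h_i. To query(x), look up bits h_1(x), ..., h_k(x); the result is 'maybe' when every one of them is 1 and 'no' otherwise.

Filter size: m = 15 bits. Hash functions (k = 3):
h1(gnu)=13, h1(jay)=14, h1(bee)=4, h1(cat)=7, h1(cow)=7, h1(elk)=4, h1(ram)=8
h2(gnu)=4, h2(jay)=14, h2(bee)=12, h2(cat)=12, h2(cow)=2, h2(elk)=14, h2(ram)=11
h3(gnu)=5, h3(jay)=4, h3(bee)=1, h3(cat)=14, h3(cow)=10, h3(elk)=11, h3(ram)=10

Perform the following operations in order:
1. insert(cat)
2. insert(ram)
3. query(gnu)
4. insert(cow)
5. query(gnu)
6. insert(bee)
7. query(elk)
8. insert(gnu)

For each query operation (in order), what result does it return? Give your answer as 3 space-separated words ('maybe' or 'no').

Answer: no no maybe

Derivation:
Start: bits=000000000000000
Op 1: insert cat -> sets bits 7 12 14 -> bits=000000010000101
Op 2: insert ram -> sets bits 8 10 11 -> bits=000000011011101
Op 3: query gnu -> checks bit4=0, bit5=0, bit13=0 (has a 0) -> no
Op 4: insert cow -> sets bits 2 7 10 -> bits=001000011011101
Op 5: query gnu -> checks bit4=0, bit5=0, bit13=0 (has a 0) -> no
Op 6: insert bee -> sets bits 1 4 12 -> bits=011010011011101
Op 7: query elk -> checks bit4=1, bit11=1, bit14=1 (all 1) -> maybe
Op 8: insert gnu -> sets bits 4 5 13 -> bits=011011011011111
Query results in order: no no maybe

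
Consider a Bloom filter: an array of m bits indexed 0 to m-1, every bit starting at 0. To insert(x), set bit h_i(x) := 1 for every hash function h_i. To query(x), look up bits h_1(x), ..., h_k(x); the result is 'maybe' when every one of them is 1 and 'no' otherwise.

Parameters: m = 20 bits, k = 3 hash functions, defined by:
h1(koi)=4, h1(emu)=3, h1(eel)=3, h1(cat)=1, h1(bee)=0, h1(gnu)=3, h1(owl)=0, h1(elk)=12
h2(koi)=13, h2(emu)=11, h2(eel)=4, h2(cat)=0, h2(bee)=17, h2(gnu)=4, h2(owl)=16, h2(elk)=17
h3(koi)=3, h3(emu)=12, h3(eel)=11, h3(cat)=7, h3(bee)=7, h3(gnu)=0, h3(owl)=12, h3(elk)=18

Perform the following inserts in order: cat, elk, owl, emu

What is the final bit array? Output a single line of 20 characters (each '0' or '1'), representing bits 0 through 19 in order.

Start: bits=00000000000000000000
After insert 'cat': sets bits 0 1 7 -> bits=11000001000000000000
After insert 'elk': sets bits 12 17 18 -> bits=11000001000010000110
After insert 'owl': sets bits 0 12 16 -> bits=11000001000010001110
After insert 'emu': sets bits 3 11 12 -> bits=11010001000110001110

Answer: 11010001000110001110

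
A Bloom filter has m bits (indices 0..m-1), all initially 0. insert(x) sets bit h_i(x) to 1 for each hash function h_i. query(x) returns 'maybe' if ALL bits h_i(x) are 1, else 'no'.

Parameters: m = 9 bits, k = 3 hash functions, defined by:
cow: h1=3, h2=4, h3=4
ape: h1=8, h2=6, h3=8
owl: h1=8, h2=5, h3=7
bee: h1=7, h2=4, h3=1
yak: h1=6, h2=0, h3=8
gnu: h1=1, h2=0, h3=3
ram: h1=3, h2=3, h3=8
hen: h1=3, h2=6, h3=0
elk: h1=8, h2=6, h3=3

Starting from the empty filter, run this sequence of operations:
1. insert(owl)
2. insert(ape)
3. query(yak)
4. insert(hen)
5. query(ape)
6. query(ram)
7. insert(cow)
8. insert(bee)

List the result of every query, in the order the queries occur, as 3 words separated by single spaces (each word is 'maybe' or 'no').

Answer: no maybe maybe

Derivation:
Start: bits=000000000
Op 1: insert owl -> sets bits 5 7 8 -> bits=000001011
Op 2: insert ape -> sets bits 6 8 -> bits=000001111
Op 3: query yak -> checks bit0=0, bit6=1, bit8=1 (has a 0) -> no
Op 4: insert hen -> sets bits 0 3 6 -> bits=100101111
Op 5: query ape -> checks bit6=1, bit8=1 (all 1) -> maybe
Op 6: query ram -> checks bit3=1, bit8=1 (all 1) -> maybe
Op 7: insert cow -> sets bits 3 4 -> bits=100111111
Op 8: insert bee -> sets bits 1 4 7 -> bits=110111111
Query results in order: no maybe maybe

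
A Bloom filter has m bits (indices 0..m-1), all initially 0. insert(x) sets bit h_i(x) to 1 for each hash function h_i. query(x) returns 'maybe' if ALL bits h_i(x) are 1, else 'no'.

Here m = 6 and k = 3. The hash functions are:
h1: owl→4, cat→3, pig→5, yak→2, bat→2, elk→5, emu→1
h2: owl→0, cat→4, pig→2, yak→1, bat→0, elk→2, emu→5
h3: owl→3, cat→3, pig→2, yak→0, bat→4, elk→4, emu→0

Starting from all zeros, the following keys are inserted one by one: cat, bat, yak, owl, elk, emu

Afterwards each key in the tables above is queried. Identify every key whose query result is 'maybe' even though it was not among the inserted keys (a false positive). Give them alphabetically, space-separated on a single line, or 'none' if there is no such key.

Start: bits=000000
After insert 'cat': sets bits 3 4 -> bits=000110
After insert 'bat': sets bits 0 2 4 -> bits=101110
After insert 'yak': sets bits 0 1 2 -> bits=111110
After insert 'owl': sets bits 0 3 4 -> bits=111110
After insert 'elk': sets bits 2 4 5 -> bits=111111
After insert 'emu': sets bits 0 1 5 -> bits=111111
Not inserted: pig — query each against bits=111111:
query pig: checks bit2=1, bit5=1 (all 1) -> maybe => FALSE POSITIVE
False positives (alphabetical): pig

Answer: pig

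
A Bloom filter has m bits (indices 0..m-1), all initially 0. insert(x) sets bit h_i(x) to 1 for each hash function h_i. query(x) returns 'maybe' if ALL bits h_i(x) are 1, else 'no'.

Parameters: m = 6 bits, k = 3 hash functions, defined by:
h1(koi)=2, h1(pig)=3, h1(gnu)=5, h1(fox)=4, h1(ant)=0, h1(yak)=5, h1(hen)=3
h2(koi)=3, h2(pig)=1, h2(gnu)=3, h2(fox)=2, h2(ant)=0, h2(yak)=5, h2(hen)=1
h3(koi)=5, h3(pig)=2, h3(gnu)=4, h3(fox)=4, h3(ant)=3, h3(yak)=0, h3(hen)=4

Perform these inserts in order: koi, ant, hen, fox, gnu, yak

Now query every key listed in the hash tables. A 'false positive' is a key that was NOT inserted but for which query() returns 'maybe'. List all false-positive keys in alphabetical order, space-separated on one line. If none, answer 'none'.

Start: bits=000000
After insert 'koi': sets bits 2 3 5 -> bits=001101
After insert 'ant': sets bits 0 3 -> bits=101101
After insert 'hen': sets bits 1 3 4 -> bits=111111
After insert 'fox': sets bits 2 4 -> bits=111111
After insert 'gnu': sets bits 3 4 5 -> bits=111111
After insert 'yak': sets bits 0 5 -> bits=111111
Not inserted: pig — query each against bits=111111:
query pig: checks bit1=1, bit2=1, bit3=1 (all 1) -> maybe => FALSE POSITIVE
False positives (alphabetical): pig

Answer: pig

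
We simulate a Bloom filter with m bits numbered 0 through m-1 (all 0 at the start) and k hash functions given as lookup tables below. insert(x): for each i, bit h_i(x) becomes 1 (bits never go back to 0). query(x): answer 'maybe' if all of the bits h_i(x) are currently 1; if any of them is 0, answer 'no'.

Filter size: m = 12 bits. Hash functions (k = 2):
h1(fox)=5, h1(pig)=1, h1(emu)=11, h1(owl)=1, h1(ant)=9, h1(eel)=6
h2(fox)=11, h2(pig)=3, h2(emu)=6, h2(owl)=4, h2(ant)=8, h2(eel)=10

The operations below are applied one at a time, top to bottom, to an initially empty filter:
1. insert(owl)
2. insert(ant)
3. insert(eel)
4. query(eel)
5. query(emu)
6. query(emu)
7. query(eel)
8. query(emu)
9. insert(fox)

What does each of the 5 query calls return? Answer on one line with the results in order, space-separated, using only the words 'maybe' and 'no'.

Start: bits=000000000000
Op 1: insert owl -> sets bits 1 4 -> bits=010010000000
Op 2: insert ant -> sets bits 8 9 -> bits=010010001100
Op 3: insert eel -> sets bits 6 10 -> bits=010010101110
Op 4: query eel -> checks bit6=1, bit10=1 (all 1) -> maybe
Op 5: query emu -> checks bit6=1, bit11=0 (has a 0) -> no
Op 6: query emu -> checks bit6=1, bit11=0 (has a 0) -> no
Op 7: query eel -> checks bit6=1, bit10=1 (all 1) -> maybe
Op 8: query emu -> checks bit6=1, bit11=0 (has a 0) -> no
Op 9: insert fox -> sets bits 5 11 -> bits=010011101111
Query results in order: maybe no no maybe no

Answer: maybe no no maybe no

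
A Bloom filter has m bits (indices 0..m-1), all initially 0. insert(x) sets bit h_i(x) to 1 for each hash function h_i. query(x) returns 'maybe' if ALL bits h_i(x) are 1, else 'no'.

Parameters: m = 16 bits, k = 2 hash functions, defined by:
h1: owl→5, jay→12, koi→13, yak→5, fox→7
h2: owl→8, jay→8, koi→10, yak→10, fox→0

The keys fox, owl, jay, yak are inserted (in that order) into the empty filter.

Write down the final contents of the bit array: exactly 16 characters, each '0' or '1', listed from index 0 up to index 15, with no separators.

Start: bits=0000000000000000
After insert 'fox': sets bits 0 7 -> bits=1000000100000000
After insert 'owl': sets bits 5 8 -> bits=1000010110000000
After insert 'jay': sets bits 8 12 -> bits=1000010110001000
After insert 'yak': sets bits 5 10 -> bits=1000010110101000

Answer: 1000010110101000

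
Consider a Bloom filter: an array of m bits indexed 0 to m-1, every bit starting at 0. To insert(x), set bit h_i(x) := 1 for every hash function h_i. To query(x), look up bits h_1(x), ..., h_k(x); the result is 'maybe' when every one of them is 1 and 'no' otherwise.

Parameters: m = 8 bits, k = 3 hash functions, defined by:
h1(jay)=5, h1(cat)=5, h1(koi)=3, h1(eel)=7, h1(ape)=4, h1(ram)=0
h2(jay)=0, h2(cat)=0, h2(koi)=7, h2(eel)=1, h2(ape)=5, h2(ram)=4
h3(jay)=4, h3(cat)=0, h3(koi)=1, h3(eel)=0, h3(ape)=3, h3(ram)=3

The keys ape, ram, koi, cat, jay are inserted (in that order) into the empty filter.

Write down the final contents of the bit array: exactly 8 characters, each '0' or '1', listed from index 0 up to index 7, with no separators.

Answer: 11011101

Derivation:
Start: bits=00000000
After insert 'ape': sets bits 3 4 5 -> bits=00011100
After insert 'ram': sets bits 0 3 4 -> bits=10011100
After insert 'koi': sets bits 1 3 7 -> bits=11011101
After insert 'cat': sets bits 0 5 -> bits=11011101
After insert 'jay': sets bits 0 4 5 -> bits=11011101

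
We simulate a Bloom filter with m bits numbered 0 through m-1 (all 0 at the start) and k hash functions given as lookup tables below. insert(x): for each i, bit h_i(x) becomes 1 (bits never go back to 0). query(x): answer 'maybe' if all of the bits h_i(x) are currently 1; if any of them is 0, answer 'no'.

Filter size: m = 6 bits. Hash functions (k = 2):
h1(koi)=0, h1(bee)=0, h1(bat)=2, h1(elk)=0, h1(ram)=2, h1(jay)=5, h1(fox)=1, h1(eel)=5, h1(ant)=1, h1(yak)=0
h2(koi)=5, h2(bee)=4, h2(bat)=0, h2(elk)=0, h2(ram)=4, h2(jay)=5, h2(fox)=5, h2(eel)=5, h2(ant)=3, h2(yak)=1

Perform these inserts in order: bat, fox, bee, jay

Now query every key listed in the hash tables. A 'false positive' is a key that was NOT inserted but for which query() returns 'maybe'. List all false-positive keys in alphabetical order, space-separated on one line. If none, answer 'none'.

Answer: eel elk koi ram yak

Derivation:
Start: bits=000000
After insert 'bat': sets bits 0 2 -> bits=101000
After insert 'fox': sets bits 1 5 -> bits=111001
After insert 'bee': sets bits 0 4 -> bits=111011
After insert 'jay': sets bits 5 -> bits=111011
Not inserted: ant eel elk koi ram yak — query each against bits=111011:
query ant: checks bit1=1, bit3=0 (has a 0) -> no => not a false positive
query eel: checks bit5=1 (all 1) -> maybe => FALSE POSITIVE
query elk: checks bit0=1 (all 1) -> maybe => FALSE POSITIVE
query koi: checks bit0=1, bit5=1 (all 1) -> maybe => FALSE POSITIVE
query ram: checks bit2=1, bit4=1 (all 1) -> maybe => FALSE POSITIVE
query yak: checks bit0=1, bit1=1 (all 1) -> maybe => FALSE POSITIVE
False positives (alphabetical): eel elk koi ram yak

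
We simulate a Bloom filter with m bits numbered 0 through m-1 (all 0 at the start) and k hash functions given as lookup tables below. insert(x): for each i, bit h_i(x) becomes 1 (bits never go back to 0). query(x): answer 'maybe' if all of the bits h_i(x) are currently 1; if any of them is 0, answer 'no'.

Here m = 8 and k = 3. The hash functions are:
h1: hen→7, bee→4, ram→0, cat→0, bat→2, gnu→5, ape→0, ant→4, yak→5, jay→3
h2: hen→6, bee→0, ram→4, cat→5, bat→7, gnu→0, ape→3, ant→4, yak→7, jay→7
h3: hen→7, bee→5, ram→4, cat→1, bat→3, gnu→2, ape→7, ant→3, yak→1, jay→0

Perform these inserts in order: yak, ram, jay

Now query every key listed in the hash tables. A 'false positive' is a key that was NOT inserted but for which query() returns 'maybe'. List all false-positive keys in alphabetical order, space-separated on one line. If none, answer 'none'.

Answer: ant ape bee cat

Derivation:
Start: bits=00000000
After insert 'yak': sets bits 1 5 7 -> bits=01000101
After insert 'ram': sets bits 0 4 -> bits=11001101
After insert 'jay': sets bits 0 3 7 -> bits=11011101
Not inserted: ant ape bat bee cat gnu hen — query each against bits=11011101:
query ant: checks bit3=1, bit4=1 (all 1) -> maybe => FALSE POSITIVE
query ape: checks bit0=1, bit3=1, bit7=1 (all 1) -> maybe => FALSE POSITIVE
query bat: checks bit2=0, bit3=1, bit7=1 (has a 0) -> no => not a false positive
query bee: checks bit0=1, bit4=1, bit5=1 (all 1) -> maybe => FALSE POSITIVE
query cat: checks bit0=1, bit1=1, bit5=1 (all 1) -> maybe => FALSE POSITIVE
query gnu: checks bit0=1, bit2=0, bit5=1 (has a 0) -> no => not a false positive
query hen: checks bit6=0, bit7=1 (has a 0) -> no => not a false positive
False positives (alphabetical): ant ape bee cat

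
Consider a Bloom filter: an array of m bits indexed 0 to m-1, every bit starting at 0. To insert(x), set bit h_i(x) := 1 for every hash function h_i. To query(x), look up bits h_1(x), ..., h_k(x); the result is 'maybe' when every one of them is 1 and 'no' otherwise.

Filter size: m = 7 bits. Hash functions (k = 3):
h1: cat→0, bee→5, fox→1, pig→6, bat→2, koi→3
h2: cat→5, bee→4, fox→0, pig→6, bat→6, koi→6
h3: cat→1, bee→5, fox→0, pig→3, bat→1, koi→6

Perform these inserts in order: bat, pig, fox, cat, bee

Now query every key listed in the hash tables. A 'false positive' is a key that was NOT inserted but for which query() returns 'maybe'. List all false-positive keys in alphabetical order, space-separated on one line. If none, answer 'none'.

Start: bits=0000000
After insert 'bat': sets bits 1 2 6 -> bits=0110001
After insert 'pig': sets bits 3 6 -> bits=0111001
After insert 'fox': sets bits 0 1 -> bits=1111001
After insert 'cat': sets bits 0 1 5 -> bits=1111011
After insert 'bee': sets bits 4 5 -> bits=1111111
Not inserted: koi — query each against bits=1111111:
query koi: checks bit3=1, bit6=1 (all 1) -> maybe => FALSE POSITIVE
False positives (alphabetical): koi

Answer: koi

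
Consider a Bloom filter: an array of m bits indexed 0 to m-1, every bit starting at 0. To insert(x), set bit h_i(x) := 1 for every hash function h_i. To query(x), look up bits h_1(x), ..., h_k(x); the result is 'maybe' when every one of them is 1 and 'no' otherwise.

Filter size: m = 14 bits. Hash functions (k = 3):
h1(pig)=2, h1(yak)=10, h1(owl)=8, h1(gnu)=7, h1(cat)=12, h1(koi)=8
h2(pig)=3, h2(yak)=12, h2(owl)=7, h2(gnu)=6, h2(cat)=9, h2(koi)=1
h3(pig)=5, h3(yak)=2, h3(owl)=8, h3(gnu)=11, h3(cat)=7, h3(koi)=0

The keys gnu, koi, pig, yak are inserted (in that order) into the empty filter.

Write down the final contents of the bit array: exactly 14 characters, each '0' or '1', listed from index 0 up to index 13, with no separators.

Start: bits=00000000000000
After insert 'gnu': sets bits 6 7 11 -> bits=00000011000100
After insert 'koi': sets bits 0 1 8 -> bits=11000011100100
After insert 'pig': sets bits 2 3 5 -> bits=11110111100100
After insert 'yak': sets bits 2 10 12 -> bits=11110111101110

Answer: 11110111101110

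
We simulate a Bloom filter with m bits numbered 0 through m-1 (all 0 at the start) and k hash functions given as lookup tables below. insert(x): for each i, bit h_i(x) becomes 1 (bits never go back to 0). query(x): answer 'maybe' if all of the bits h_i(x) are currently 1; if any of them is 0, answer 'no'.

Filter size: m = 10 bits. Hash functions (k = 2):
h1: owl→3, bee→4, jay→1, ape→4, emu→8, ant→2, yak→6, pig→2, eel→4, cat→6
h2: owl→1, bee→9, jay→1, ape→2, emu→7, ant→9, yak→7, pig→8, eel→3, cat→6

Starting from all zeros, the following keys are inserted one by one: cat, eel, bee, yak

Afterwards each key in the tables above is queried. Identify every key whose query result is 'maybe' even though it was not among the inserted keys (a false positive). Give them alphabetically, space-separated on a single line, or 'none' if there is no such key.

Answer: none

Derivation:
Start: bits=0000000000
After insert 'cat': sets bits 6 -> bits=0000001000
After insert 'eel': sets bits 3 4 -> bits=0001101000
After insert 'bee': sets bits 4 9 -> bits=0001101001
After insert 'yak': sets bits 6 7 -> bits=0001101101
Not inserted: ant ape emu jay owl pig — query each against bits=0001101101:
query ant: checks bit2=0, bit9=1 (has a 0) -> no => not a false positive
query ape: checks bit2=0, bit4=1 (has a 0) -> no => not a false positive
query emu: checks bit7=1, bit8=0 (has a 0) -> no => not a false positive
query jay: checks bit1=0 (has a 0) -> no => not a false positive
query owl: checks bit1=0, bit3=1 (has a 0) -> no => not a false positive
query pig: checks bit2=0, bit8=0 (has a 0) -> no => not a false positive
False positives (alphabetical): none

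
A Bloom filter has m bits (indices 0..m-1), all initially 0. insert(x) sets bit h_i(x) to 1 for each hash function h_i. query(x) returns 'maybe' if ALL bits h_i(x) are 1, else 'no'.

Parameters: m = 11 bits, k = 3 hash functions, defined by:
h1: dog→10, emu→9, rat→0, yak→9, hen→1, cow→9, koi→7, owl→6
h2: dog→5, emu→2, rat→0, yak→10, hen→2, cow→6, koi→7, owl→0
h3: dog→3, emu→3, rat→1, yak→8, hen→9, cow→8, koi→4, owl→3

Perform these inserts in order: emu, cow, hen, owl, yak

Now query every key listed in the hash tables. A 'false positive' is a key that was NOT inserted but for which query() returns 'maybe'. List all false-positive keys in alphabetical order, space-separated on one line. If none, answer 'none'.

Answer: rat

Derivation:
Start: bits=00000000000
After insert 'emu': sets bits 2 3 9 -> bits=00110000010
After insert 'cow': sets bits 6 8 9 -> bits=00110010110
After insert 'hen': sets bits 1 2 9 -> bits=01110010110
After insert 'owl': sets bits 0 3 6 -> bits=11110010110
After insert 'yak': sets bits 8 9 10 -> bits=11110010111
Not inserted: dog koi rat — query each against bits=11110010111:
query dog: checks bit3=1, bit5=0, bit10=1 (has a 0) -> no => not a false positive
query koi: checks bit4=0, bit7=0 (has a 0) -> no => not a false positive
query rat: checks bit0=1, bit1=1 (all 1) -> maybe => FALSE POSITIVE
False positives (alphabetical): rat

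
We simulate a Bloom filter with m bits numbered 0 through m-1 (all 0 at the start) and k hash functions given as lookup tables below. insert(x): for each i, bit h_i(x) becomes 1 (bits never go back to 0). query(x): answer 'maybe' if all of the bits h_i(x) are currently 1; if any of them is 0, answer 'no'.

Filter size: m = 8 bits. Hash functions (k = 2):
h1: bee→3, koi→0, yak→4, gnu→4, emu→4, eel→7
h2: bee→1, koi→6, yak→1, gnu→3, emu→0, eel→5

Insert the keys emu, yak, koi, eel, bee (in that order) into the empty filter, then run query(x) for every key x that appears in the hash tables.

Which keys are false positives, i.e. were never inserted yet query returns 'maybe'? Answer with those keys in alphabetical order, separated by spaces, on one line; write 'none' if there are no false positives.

Start: bits=00000000
After insert 'emu': sets bits 0 4 -> bits=10001000
After insert 'yak': sets bits 1 4 -> bits=11001000
After insert 'koi': sets bits 0 6 -> bits=11001010
After insert 'eel': sets bits 5 7 -> bits=11001111
After insert 'bee': sets bits 1 3 -> bits=11011111
Not inserted: gnu — query each against bits=11011111:
query gnu: checks bit3=1, bit4=1 (all 1) -> maybe => FALSE POSITIVE
False positives (alphabetical): gnu

Answer: gnu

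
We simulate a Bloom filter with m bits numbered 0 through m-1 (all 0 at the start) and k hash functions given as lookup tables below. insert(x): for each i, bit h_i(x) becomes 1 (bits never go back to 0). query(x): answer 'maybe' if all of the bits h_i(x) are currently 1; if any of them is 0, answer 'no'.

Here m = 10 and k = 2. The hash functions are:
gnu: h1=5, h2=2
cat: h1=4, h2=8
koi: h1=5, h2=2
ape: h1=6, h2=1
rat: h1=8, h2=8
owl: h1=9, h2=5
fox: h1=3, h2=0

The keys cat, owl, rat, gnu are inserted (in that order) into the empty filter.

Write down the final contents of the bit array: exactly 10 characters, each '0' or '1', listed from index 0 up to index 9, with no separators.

Start: bits=0000000000
After insert 'cat': sets bits 4 8 -> bits=0000100010
After insert 'owl': sets bits 5 9 -> bits=0000110011
After insert 'rat': sets bits 8 -> bits=0000110011
After insert 'gnu': sets bits 2 5 -> bits=0010110011

Answer: 0010110011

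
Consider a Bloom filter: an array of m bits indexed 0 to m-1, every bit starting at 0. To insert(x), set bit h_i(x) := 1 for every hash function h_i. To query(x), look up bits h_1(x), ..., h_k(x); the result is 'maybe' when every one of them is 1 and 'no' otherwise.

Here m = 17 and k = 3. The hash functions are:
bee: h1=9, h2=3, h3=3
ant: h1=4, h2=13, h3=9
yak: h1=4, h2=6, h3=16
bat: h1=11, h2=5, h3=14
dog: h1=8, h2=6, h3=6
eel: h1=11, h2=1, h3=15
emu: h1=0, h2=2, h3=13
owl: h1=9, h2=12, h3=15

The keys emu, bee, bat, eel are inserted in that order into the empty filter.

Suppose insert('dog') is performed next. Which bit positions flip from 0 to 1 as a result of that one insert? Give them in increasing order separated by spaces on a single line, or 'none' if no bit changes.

Start: bits=00000000000000000
After insert 'emu': sets bits 0 2 13 -> bits=10100000000001000
After insert 'bee': sets bits 3 9 -> bits=10110000010001000
After insert 'bat': sets bits 5 11 14 -> bits=10110100010101100
After insert 'eel': sets bits 1 11 15 -> bits=11110100010101110
insert 'dog' would touch bits 6 8; currently bit6=0, bit8=0
Bits that are 0 among those (would change 0->1): 6 8

Answer: 6 8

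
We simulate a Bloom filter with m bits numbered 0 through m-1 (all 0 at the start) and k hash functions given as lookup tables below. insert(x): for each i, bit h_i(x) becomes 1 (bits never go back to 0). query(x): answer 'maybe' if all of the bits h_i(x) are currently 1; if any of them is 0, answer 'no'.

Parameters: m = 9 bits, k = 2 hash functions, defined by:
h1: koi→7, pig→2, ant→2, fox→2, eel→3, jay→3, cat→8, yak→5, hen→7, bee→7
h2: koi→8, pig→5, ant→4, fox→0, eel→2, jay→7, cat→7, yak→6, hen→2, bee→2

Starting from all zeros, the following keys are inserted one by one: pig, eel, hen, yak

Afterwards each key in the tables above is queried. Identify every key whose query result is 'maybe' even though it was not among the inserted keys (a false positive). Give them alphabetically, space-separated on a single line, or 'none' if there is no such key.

Answer: bee jay

Derivation:
Start: bits=000000000
After insert 'pig': sets bits 2 5 -> bits=001001000
After insert 'eel': sets bits 2 3 -> bits=001101000
After insert 'hen': sets bits 2 7 -> bits=001101010
After insert 'yak': sets bits 5 6 -> bits=001101110
Not inserted: ant bee cat fox jay koi — query each against bits=001101110:
query ant: checks bit2=1, bit4=0 (has a 0) -> no => not a false positive
query bee: checks bit2=1, bit7=1 (all 1) -> maybe => FALSE POSITIVE
query cat: checks bit7=1, bit8=0 (has a 0) -> no => not a false positive
query fox: checks bit0=0, bit2=1 (has a 0) -> no => not a false positive
query jay: checks bit3=1, bit7=1 (all 1) -> maybe => FALSE POSITIVE
query koi: checks bit7=1, bit8=0 (has a 0) -> no => not a false positive
False positives (alphabetical): bee jay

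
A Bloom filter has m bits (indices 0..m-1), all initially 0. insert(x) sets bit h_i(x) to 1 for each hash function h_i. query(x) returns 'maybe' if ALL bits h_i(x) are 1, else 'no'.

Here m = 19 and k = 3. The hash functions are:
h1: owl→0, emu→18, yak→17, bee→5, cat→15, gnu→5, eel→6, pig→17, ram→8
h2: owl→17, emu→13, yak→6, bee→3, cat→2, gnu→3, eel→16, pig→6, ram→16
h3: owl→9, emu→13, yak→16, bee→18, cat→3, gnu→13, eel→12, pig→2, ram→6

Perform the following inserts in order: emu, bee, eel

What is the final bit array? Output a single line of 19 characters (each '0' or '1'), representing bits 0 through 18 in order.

Start: bits=0000000000000000000
After insert 'emu': sets bits 13 18 -> bits=0000000000000100001
After insert 'bee': sets bits 3 5 18 -> bits=0001010000000100001
After insert 'eel': sets bits 6 12 16 -> bits=0001011000001100101

Answer: 0001011000001100101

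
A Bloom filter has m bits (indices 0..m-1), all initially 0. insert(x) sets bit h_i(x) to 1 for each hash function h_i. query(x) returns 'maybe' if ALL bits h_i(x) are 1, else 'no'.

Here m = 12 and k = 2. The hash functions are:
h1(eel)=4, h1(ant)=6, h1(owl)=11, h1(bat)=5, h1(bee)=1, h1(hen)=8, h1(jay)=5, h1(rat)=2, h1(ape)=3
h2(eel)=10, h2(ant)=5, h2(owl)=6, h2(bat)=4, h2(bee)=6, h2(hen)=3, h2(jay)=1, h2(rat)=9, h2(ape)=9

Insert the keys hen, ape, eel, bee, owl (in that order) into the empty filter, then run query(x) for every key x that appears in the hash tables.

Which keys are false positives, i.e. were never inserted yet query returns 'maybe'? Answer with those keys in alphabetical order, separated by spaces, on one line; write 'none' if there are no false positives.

Start: bits=000000000000
After insert 'hen': sets bits 3 8 -> bits=000100001000
After insert 'ape': sets bits 3 9 -> bits=000100001100
After insert 'eel': sets bits 4 10 -> bits=000110001110
After insert 'bee': sets bits 1 6 -> bits=010110101110
After insert 'owl': sets bits 6 11 -> bits=010110101111
Not inserted: ant bat jay rat — query each against bits=010110101111:
query ant: checks bit5=0, bit6=1 (has a 0) -> no => not a false positive
query bat: checks bit4=1, bit5=0 (has a 0) -> no => not a false positive
query jay: checks bit1=1, bit5=0 (has a 0) -> no => not a false positive
query rat: checks bit2=0, bit9=1 (has a 0) -> no => not a false positive
False positives (alphabetical): none

Answer: none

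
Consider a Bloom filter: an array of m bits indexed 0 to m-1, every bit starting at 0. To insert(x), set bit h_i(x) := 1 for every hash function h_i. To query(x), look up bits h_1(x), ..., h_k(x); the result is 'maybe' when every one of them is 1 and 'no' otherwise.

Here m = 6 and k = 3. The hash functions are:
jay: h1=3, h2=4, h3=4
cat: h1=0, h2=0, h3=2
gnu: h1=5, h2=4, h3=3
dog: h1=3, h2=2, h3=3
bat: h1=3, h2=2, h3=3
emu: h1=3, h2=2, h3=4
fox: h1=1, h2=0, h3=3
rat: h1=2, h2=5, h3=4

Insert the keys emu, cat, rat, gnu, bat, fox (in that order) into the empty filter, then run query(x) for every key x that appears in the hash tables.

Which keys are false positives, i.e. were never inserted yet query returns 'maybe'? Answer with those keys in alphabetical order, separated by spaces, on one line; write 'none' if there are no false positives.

Start: bits=000000
After insert 'emu': sets bits 2 3 4 -> bits=001110
After insert 'cat': sets bits 0 2 -> bits=101110
After insert 'rat': sets bits 2 4 5 -> bits=101111
After insert 'gnu': sets bits 3 4 5 -> bits=101111
After insert 'bat': sets bits 2 3 -> bits=101111
After insert 'fox': sets bits 0 1 3 -> bits=111111
Not inserted: dog jay — query each against bits=111111:
query dog: checks bit2=1, bit3=1 (all 1) -> maybe => FALSE POSITIVE
query jay: checks bit3=1, bit4=1 (all 1) -> maybe => FALSE POSITIVE
False positives (alphabetical): dog jay

Answer: dog jay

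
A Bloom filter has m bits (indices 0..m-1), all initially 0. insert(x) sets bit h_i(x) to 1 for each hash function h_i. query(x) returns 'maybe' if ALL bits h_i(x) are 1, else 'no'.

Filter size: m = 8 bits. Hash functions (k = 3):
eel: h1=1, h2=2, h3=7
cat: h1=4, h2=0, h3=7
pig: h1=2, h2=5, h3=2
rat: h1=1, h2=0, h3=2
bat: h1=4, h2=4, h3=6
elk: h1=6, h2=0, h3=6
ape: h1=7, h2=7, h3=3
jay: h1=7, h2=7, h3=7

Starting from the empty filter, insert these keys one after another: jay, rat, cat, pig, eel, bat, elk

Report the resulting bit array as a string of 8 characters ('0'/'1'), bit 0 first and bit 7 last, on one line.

Answer: 11101111

Derivation:
Start: bits=00000000
After insert 'jay': sets bits 7 -> bits=00000001
After insert 'rat': sets bits 0 1 2 -> bits=11100001
After insert 'cat': sets bits 0 4 7 -> bits=11101001
After insert 'pig': sets bits 2 5 -> bits=11101101
After insert 'eel': sets bits 1 2 7 -> bits=11101101
After insert 'bat': sets bits 4 6 -> bits=11101111
After insert 'elk': sets bits 0 6 -> bits=11101111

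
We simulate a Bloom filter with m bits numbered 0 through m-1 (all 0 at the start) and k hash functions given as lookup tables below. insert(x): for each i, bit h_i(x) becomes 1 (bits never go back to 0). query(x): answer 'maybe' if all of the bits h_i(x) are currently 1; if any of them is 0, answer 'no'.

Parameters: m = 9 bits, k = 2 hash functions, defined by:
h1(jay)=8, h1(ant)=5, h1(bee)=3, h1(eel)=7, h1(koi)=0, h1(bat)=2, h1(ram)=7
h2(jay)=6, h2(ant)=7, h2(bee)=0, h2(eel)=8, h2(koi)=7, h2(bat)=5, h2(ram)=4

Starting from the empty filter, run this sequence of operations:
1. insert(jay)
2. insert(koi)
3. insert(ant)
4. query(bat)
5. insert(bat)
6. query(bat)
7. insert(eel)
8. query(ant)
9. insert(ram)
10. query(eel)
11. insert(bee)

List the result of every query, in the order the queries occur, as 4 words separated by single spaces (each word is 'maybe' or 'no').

Answer: no maybe maybe maybe

Derivation:
Start: bits=000000000
Op 1: insert jay -> sets bits 6 8 -> bits=000000101
Op 2: insert koi -> sets bits 0 7 -> bits=100000111
Op 3: insert ant -> sets bits 5 7 -> bits=100001111
Op 4: query bat -> checks bit2=0, bit5=1 (has a 0) -> no
Op 5: insert bat -> sets bits 2 5 -> bits=101001111
Op 6: query bat -> checks bit2=1, bit5=1 (all 1) -> maybe
Op 7: insert eel -> sets bits 7 8 -> bits=101001111
Op 8: query ant -> checks bit5=1, bit7=1 (all 1) -> maybe
Op 9: insert ram -> sets bits 4 7 -> bits=101011111
Op 10: query eel -> checks bit7=1, bit8=1 (all 1) -> maybe
Op 11: insert bee -> sets bits 0 3 -> bits=101111111
Query results in order: no maybe maybe maybe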